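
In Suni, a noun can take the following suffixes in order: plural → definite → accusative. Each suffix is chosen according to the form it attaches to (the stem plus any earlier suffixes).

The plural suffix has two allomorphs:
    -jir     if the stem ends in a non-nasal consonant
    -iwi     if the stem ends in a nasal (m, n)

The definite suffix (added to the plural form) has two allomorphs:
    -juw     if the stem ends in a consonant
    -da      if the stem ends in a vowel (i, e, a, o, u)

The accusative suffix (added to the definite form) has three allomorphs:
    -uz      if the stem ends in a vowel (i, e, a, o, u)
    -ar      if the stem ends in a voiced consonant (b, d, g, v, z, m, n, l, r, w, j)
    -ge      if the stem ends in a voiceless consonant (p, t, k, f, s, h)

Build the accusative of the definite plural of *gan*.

Since the final consonant of *gan* is /n/ (a nasal), it takes -iwi, giving *ganiwi*.
The final sound of the plural form *ganiwi* is /i/, which is a vowel, so the definite suffix is -da, giving *ganiwida*.
The final sound of the definite form *ganiwida* is /a/, which is a vowel, so the accusative suffix is -uz, giving *ganiwidauz*.

ganiwidauz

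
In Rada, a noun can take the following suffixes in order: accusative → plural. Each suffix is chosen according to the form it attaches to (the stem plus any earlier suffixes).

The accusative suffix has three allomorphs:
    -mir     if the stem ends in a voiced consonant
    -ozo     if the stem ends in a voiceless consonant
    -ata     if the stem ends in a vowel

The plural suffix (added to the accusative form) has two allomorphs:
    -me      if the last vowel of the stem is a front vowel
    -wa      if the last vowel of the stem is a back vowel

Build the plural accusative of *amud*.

The final sound of *amud* is /d/, which is a voiced consonant, so the accusative suffix is -mir, giving *amudmir*.
The accusative form *amudmir* — last vowel /i/ (a front vowel) → -me → *amudmirme*.

amudmirme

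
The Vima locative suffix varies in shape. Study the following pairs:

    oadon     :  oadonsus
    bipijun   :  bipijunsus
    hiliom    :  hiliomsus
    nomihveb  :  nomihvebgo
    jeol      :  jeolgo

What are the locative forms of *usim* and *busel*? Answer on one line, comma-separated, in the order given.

The alternation tracks the final consonant of the stem — -sus when the stem ends in a nasal (*oadon*, *bipijun*, *hiliom*); -go when the stem ends in a non-nasal consonant (*nomihveb*, *jeol*).
*usim* — final consonant /m/ (a nasal) → -sus → *usimsus*.
Since the final consonant of *busel* is /l/ (non-nasal), it takes -go, giving *buselgo*.

usimsus, buselgo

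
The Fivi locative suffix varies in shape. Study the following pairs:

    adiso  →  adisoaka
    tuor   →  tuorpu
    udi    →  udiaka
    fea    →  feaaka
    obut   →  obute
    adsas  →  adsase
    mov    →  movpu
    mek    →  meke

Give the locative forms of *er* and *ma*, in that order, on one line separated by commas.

erpu, maaka

The pattern is voicing of the final sound: -e when the stem ends in a voiceless consonant (*obut*, *adsas*, *mek*); -pu when the stem ends in a voiced consonant (*tuor*, *mov*); -aka when the stem ends in a vowel (*adiso*, *udi*, *fea*).
*er*: final sound = /r/, a voiced consonant → -pu → *erpu*.
*ma* — final sound /a/ (a vowel) → -aka → *maaka*.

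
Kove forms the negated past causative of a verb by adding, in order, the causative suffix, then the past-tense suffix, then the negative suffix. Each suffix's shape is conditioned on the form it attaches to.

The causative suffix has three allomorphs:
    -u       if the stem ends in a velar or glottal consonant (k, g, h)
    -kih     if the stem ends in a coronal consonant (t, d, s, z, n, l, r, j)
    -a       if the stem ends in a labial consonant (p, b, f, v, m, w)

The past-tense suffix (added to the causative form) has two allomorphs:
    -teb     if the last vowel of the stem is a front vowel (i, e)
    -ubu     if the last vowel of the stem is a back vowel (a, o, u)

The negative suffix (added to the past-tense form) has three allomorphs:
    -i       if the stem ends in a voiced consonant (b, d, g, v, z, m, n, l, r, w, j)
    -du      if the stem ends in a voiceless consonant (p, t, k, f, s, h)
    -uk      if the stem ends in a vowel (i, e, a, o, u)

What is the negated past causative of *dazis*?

The final consonant of *dazis* is /s/, which is coronal, so the causative suffix is -kih, giving *daziskih*.
The causative form *daziskih* — last vowel /i/ (a front vowel) → -teb → *daziskihteb*.
The final sound of the past-tense form *daziskihteb* is /b/, which is a voiced consonant, so the negative suffix is -i, giving *daziskihtebi*.

daziskihtebi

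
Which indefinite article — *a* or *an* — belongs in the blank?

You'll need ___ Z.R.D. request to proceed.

The indefinite article is chosen by the initial *sound* of the following word, not its spelling.
The initialism *Z.R.D.* is read letter by letter; the first letter, Z, is pronounced /ziː/, which begins with a consonant sound.
So the article is *a*: You'll need a Z.R.D. request to proceed.

a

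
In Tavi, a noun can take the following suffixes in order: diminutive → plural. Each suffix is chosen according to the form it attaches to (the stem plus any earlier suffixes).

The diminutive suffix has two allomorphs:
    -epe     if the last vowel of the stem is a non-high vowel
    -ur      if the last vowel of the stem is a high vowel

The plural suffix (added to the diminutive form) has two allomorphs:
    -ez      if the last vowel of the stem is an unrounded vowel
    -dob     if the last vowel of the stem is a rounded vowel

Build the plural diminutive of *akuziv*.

akuzivurdob

*akuziv* — last vowel /i/ (a high vowel) → -ur → *akuzivur*.
The last vowel of the diminutive form *akuzivur* is /u/, which is a rounded vowel, so the plural suffix is -dob, giving *akuzivurdob*.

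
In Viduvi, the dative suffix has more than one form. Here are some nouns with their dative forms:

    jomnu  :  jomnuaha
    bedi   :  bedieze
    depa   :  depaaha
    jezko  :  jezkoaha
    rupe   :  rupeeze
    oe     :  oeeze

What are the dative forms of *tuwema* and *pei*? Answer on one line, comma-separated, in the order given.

Looking at the last vowel of each stem: -eze when the last vowel of the stem is a front vowel (*bedi*, *rupe*, *oe*); -aha when the last vowel of the stem is a back vowel (*jomnu*, *depa*, *jezko*).
*tuwema* — last vowel /a/ (a back vowel) → -aha → *tuwemaaha*.
Since the last vowel of *pei* is /i/ (a front vowel), it takes -eze, giving *peieze*.

tuwemaaha, peieze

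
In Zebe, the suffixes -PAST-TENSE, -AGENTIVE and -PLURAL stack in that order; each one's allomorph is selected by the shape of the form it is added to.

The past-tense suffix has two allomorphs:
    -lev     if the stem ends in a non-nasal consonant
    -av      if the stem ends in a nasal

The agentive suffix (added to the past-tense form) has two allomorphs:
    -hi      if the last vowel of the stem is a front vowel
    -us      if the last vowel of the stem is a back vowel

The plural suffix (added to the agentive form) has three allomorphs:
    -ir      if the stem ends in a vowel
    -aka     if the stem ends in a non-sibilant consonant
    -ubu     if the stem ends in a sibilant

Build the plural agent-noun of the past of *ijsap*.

*ijsap* — final consonant /p/ (non-nasal) → -lev → *ijsaplev*.
Since the last vowel of the past-tense form *ijsaplev* is /e/ (a front vowel), it takes -hi, giving *ijsaplevhi*.
The agentive form *ijsaplevhi*: final sound = /i/, a vowel → -ir → *ijsaplevhiir*.

ijsaplevhiir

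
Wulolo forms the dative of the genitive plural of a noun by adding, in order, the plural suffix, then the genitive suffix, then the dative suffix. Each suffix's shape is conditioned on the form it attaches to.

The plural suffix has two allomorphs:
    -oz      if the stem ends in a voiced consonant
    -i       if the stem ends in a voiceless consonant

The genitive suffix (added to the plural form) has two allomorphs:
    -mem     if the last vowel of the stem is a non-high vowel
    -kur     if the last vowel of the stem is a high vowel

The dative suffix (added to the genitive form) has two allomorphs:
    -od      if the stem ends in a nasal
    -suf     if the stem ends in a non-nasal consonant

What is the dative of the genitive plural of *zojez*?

zojezozmemod

*zojez*: final consonant = /z/, voiced → -oz → *zojezoz*.
The last vowel of the plural form *zojezoz* is /o/, which is a non-high vowel, so the genitive suffix is -mem, giving *zojezozmem*.
The genitive form *zojezozmem* — final consonant /m/ (a nasal) → -od → *zojezozmemod*.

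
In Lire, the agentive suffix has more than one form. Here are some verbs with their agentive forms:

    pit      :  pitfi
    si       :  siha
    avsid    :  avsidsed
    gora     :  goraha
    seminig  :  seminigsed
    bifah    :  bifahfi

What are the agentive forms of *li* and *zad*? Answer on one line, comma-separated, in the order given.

liha, zadsed

Looking at the final sound of each stem: -fi when the stem ends in a voiceless consonant (*pit*, *bifah*); -sed when the stem ends in a voiced consonant (*avsid*, *seminig*); -ha when the stem ends in a vowel (*si*, *gora*).
*li* — final sound /i/ (a vowel) → -ha → *liha*.
*zad* — final sound /d/ (a voiced consonant) → -sed → *zadsed*.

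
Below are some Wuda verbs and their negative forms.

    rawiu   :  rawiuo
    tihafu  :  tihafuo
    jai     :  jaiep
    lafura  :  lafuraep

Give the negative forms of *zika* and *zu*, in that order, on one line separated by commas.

zikaep, zuo

The pattern is rounding harmony: -o when the last vowel of the stem is a rounded vowel (*rawiu*, *tihafu*); -ep when the last vowel of the stem is an unrounded vowel (*jai*, *lafura*).
*zika* — last vowel /a/ (an unrounded vowel) → -ep → *zikaep*.
*zu* — last vowel /u/ (a rounded vowel) → -o → *zuo*.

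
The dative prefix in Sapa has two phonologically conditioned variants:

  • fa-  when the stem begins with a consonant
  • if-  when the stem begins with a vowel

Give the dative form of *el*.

ifel

The first sound of *el* is /e/, which is a vowel, so the prefix is if-, giving *ifel*.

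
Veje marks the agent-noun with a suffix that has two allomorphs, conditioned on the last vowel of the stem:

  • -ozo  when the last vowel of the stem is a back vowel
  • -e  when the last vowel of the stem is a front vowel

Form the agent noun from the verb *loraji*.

lorajie

The last vowel of *loraji* is /i/, which is a front vowel, so the suffix is -e, giving *lorajie*.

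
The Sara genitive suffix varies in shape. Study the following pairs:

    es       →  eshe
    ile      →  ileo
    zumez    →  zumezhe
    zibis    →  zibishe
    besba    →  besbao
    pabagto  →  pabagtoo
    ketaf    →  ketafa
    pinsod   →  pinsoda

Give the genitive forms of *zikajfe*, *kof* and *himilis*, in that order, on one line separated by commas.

The suffix is conditioned by the final sound: -he when the stem ends in a sibilant (*es*, *zumez*, *zibis*); -a when the stem ends in a non-sibilant consonant (*ketaf*, *pinsod*); -o when the stem ends in a vowel (*ile*, *besba*, *pabagto*).
The final sound of *zikajfe* is /e/, which is a vowel, so the suffix is -o, giving *zikajfeo*.
*kof* — final sound /f/ (a non-sibilant consonant) → -a → *kofa*.
Since the final sound of *himilis* is /s/ (a sibilant), it takes -he, giving *himilishe*.

zikajfeo, kofa, himilishe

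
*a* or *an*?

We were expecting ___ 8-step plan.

an

The indefinite article is chosen by the initial *sound* of the following word, not its spelling.
The number *8* is spoken "eight", beginning with /eɪt/ — a vowel sound.
So the article is *an*: We were expecting an 8-step plan.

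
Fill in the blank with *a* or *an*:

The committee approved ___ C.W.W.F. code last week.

The indefinite article is chosen by the initial *sound* of the following word, not its spelling.
The initialism *C.W.W.F.* is read letter by letter; the first letter, C, is pronounced /siː/, which begins with a consonant sound.
So the article is *a*: The committee approved a C.W.W.F. code last week.

a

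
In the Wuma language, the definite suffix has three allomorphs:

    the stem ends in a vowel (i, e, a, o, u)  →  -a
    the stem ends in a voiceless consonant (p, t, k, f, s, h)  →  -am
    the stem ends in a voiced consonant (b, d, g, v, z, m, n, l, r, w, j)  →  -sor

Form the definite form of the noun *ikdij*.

Since the final sound of *ikdij* is /j/ (a voiced consonant), it takes -sor, giving *ikdijsor*.

ikdijsor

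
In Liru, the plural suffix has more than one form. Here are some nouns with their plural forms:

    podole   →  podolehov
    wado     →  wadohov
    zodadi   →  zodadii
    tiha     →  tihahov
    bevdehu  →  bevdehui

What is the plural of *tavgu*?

tavgui

The pattern is height harmony: -i when the last vowel of the stem is a high vowel (*zodadi*, *bevdehu*); -hov when the last vowel of the stem is a non-high vowel (*podole*, *wado*, *tiha*).
*tavgu* — last vowel /u/ (a high vowel) → -i → *tavgui*.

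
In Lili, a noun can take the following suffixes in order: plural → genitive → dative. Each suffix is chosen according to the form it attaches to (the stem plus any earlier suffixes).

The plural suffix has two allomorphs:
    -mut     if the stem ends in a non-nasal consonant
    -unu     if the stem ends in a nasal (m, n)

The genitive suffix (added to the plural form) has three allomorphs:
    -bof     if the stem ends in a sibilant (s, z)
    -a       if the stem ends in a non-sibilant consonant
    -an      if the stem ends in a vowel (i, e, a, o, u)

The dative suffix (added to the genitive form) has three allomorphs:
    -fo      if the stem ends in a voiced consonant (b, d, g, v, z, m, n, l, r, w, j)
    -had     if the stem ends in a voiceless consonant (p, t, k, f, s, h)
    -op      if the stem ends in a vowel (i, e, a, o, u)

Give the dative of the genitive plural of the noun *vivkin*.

Since the final consonant of *vivkin* is /n/ (a nasal), it takes -unu, giving *vivkinunu*.
The plural form *vivkinunu*: final sound = /u/, a vowel → -an → *vivkinunuan*.
The final sound of the genitive form *vivkinunuan* is /n/, which is a voiced consonant, so the dative suffix is -fo, giving *vivkinunuanfo*.

vivkinunuanfo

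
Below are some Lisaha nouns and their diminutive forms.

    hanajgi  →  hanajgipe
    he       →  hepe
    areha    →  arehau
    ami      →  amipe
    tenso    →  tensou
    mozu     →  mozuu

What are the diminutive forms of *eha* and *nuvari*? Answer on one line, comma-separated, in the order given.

ehau, nuvaripe

The suffix is conditioned by the last vowel: -pe when the last vowel of the stem is a front vowel (*hanajgi*, *he*, *ami*); -u when the last vowel of the stem is a back vowel (*areha*, *tenso*, *mozu*).
Since the last vowel of *eha* is /a/ (a back vowel), it takes -u, giving *ehau*.
*nuvari* — last vowel /i/ (a front vowel) → -pe → *nuvaripe*.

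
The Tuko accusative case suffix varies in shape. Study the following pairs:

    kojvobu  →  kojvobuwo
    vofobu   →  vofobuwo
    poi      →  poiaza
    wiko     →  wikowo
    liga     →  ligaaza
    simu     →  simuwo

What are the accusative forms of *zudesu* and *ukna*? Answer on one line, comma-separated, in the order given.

Looking at the last vowel of each stem: -wo when the last vowel of the stem is a rounded vowel (*kojvobu*, *vofobu*, *wiko*, *simu*); -aza when the last vowel of the stem is an unrounded vowel (*poi*, *liga*).
Since the last vowel of *zudesu* is /u/ (a rounded vowel), it takes -wo, giving *zudesuwo*.
*ukna*: last vowel = /a/, an unrounded vowel → -aza → *uknaaza*.

zudesuwo, uknaaza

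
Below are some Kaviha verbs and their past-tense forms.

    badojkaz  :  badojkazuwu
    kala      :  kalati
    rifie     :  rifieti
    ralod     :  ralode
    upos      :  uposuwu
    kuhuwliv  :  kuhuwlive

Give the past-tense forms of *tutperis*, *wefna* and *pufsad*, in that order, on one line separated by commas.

The alternation tracks the final sound of the stem — -uwu when the stem ends in a sibilant (*badojkaz*, *upos*); -e when the stem ends in a non-sibilant consonant (*ralod*, *kuhuwliv*); -ti when the stem ends in a vowel (*kala*, *rifie*).
*tutperis*: final sound = /s/, a sibilant → -uwu → *tutperisuwu*.
*wefna* — final sound /a/ (a vowel) → -ti → *wefnati*.
The final sound of *pufsad* is /d/, which is a non-sibilant consonant, so the suffix is -e, giving *pufsade*.

tutperisuwu, wefnati, pufsade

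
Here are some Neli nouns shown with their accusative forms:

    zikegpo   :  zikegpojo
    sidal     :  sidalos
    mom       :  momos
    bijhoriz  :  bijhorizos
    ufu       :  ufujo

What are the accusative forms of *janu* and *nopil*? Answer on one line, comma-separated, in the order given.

The alternation tracks the final sound of the stem — -os when the stem ends in a consonant (*sidal*, *mom*, *bijhoriz*); -jo when the stem ends in a vowel (*zikegpo*, *ufu*).
*janu* — final sound /u/ (a vowel) → -jo → *janujo*.
The final sound of *nopil* is /l/, which is a consonant, so the suffix is -os, giving *nopilos*.

janujo, nopilos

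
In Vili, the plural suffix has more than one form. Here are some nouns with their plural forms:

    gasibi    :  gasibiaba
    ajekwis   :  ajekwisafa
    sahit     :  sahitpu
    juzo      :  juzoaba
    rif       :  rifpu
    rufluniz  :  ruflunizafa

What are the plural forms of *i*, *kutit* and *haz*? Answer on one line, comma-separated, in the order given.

Looking at the final sound of each stem: -afa when the stem ends in a sibilant (*ajekwis*, *rufluniz*); -pu when the stem ends in a non-sibilant consonant (*sahit*, *rif*); -aba when the stem ends in a vowel (*gasibi*, *juzo*).
Since the final sound of *i* is /i/ (a vowel), it takes -aba, giving *iaba*.
*kutit*: final sound = /t/, a non-sibilant consonant → -pu → *kutitpu*.
*haz*: final sound = /z/, a sibilant → -afa → *hazafa*.

iaba, kutitpu, hazafa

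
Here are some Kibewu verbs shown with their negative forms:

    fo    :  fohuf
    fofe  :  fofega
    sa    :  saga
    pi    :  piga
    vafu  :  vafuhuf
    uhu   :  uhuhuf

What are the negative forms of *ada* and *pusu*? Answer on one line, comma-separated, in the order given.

Looking at the last vowel of each stem: -huf when the last vowel of the stem is a rounded vowel (*fo*, *vafu*, *uhu*); -ga when the last vowel of the stem is an unrounded vowel (*fofe*, *sa*, *pi*).
Since the last vowel of *ada* is /a/ (an unrounded vowel), it takes -ga, giving *adaga*.
*pusu* — last vowel /u/ (a rounded vowel) → -huf → *pusuhuf*.

adaga, pusuhuf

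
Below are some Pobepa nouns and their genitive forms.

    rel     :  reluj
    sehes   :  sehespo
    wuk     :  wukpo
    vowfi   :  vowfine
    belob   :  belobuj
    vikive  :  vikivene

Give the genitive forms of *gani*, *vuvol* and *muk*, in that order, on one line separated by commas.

The suffix is conditioned by the final sound: -po when the stem ends in a voiceless consonant (*sehes*, *wuk*); -uj when the stem ends in a voiced consonant (*rel*, *belob*); -ne when the stem ends in a vowel (*vowfi*, *vikive*).
Since the final sound of *gani* is /i/ (a vowel), it takes -ne, giving *ganine*.
The final sound of *vuvol* is /l/, which is a voiced consonant, so the suffix is -uj, giving *vuvoluj*.
*muk*: final sound = /k/, a voiceless consonant → -po → *mukpo*.

ganine, vuvoluj, mukpo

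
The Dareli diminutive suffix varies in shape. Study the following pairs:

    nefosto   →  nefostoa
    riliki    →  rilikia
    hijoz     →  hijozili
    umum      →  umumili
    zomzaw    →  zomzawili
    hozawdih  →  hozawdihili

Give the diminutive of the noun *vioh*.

The pattern is consonant vs. vowel: -ili when the stem ends in a consonant (*hijoz*, *umum*, *zomzaw*, *hozawdih*); -a when the stem ends in a vowel (*nefosto*, *riliki*).
*vioh* — final sound /h/ (a consonant) → -ili → *viohili*.

viohili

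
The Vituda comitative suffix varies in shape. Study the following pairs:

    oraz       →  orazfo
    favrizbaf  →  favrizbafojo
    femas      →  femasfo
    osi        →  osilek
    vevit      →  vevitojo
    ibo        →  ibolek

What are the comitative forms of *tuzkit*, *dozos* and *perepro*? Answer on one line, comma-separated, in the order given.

tuzkitojo, dozosfo, pereprolek

The pattern is sibilance of the final sound: -fo when the stem ends in a sibilant (*oraz*, *femas*); -ojo when the stem ends in a non-sibilant consonant (*favrizbaf*, *vevit*); -lek when the stem ends in a vowel (*osi*, *ibo*).
Since the final sound of *tuzkit* is /t/ (a non-sibilant consonant), it takes -ojo, giving *tuzkitojo*.
*dozos* — final sound /s/ (a sibilant) → -fo → *dozosfo*.
Since the final sound of *perepro* is /o/ (a vowel), it takes -lek, giving *pereprolek*.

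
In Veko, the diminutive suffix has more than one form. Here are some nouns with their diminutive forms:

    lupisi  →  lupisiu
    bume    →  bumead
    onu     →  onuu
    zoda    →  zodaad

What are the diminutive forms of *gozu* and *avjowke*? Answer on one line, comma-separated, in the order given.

The suffix is conditioned by the last vowel: -u when the last vowel of the stem is a high vowel (*lupisi*, *onu*); -ad when the last vowel of the stem is a non-high vowel (*bume*, *zoda*).
*gozu*: last vowel = /u/, a high vowel → -u → *gozuu*.
*avjowke*: last vowel = /e/, a non-high vowel → -ad → *avjowkead*.

gozuu, avjowkead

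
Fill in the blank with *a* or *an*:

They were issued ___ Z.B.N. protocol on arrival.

The indefinite article is chosen by the initial *sound* of the following word, not its spelling.
The initialism *Z.B.N.* is read letter by letter; the first letter, Z, is pronounced /ziː/, which begins with a consonant sound.
So the article is *a*: They were issued a Z.B.N. protocol on arrival.

a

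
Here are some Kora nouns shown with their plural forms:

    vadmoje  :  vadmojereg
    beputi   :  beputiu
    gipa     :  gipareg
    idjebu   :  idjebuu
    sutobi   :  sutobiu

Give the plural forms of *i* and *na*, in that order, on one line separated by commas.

The alternation tracks the last vowel of the stem — -u when the last vowel of the stem is a high vowel (*beputi*, *idjebu*, *sutobi*); -reg when the last vowel of the stem is a non-high vowel (*vadmoje*, *gipa*).
The last vowel of *i* is /i/, which is a high vowel, so the suffix is -u, giving *iu*.
*na*: last vowel = /a/, a non-high vowel → -reg → *nareg*.

iu, nareg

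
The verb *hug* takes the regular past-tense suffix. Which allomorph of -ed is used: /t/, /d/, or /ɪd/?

The stem *hug* ends in a voiced sound other than /d/.
The -ed suffix is realized as /ɪd/ after /t, d/; as /t/ after other voiceless consonants; and as /d/ after other voiced sounds.
So -ed on *hug* is pronounced /d/.

/d/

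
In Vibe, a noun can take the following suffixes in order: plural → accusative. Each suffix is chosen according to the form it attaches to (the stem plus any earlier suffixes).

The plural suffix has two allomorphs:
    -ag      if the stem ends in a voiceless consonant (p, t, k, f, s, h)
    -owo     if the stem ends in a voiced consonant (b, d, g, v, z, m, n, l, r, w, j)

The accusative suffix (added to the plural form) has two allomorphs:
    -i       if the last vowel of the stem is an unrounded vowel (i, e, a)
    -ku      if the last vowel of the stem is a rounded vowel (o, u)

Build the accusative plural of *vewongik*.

The final consonant of *vewongik* is /k/, which is voiceless, so the plural suffix is -ag, giving *vewongikag*.
The plural form *vewongikag* — last vowel /a/ (an unrounded vowel) → -i → *vewongikagi*.

vewongikagi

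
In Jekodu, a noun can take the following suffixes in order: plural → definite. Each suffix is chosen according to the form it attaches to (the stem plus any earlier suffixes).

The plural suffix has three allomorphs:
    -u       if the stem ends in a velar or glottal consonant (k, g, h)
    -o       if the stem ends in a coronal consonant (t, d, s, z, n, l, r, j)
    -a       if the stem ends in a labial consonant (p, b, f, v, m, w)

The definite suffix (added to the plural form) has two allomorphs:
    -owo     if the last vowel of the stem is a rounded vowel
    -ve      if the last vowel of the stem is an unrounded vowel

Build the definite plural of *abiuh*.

The final consonant of *abiuh* is /h/, which is velar/glottal, so the plural suffix is -u, giving *abiuhu*.
The last vowel of the plural form *abiuhu* is /u/, which is a rounded vowel, so the definite suffix is -owo, giving *abiuhuowo*.

abiuhuowo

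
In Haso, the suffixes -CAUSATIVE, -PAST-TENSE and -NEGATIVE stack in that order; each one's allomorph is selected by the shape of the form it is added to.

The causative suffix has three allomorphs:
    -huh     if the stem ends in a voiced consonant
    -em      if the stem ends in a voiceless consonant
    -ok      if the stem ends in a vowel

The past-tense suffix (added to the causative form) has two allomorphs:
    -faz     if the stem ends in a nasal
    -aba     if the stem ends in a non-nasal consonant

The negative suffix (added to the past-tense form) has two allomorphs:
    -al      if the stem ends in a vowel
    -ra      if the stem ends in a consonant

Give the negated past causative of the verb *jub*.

jubhuhabaal

The final sound of *jub* is /b/, which is a voiced consonant, so the causative suffix is -huh, giving *jubhuh*.
Since the final consonant of the causative form *jubhuh* is /h/ (non-nasal), it takes -aba, giving *jubhuhaba*.
The past-tense form *jubhuhaba*: final sound = /a/, a vowel → -al → *jubhuhabaal*.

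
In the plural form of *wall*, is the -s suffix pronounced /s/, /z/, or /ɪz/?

The stem *wall* ends in a voiced non-sibilant sound.
The plural suffix surfaces as /ɪz/ after sibilants, /s/ after other voiceless consonants, and /z/ after other voiced sounds.
So the plural -s on *wall* is pronounced /z/.

/z/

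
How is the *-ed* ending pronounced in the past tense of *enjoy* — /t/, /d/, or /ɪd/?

The stem *enjoy* ends in a voiced sound other than /d/.
The -ed suffix is realized as /ɪd/ after /t, d/; as /t/ after other voiceless consonants; and as /d/ after other voiced sounds.
So -ed on *enjoy* is pronounced /d/.

/d/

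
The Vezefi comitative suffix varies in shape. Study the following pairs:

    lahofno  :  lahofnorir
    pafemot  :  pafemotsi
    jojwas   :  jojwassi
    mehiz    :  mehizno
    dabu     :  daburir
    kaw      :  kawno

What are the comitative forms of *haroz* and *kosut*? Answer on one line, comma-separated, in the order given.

The suffix is conditioned by the final sound: -si when the stem ends in a voiceless consonant (*pafemot*, *jojwas*); -no when the stem ends in a voiced consonant (*mehiz*, *kaw*); -rir when the stem ends in a vowel (*lahofno*, *dabu*).
Since the final sound of *haroz* is /z/ (a voiced consonant), it takes -no, giving *harozno*.
*kosut* — final sound /t/ (a voiceless consonant) → -si → *kosutsi*.

harozno, kosutsi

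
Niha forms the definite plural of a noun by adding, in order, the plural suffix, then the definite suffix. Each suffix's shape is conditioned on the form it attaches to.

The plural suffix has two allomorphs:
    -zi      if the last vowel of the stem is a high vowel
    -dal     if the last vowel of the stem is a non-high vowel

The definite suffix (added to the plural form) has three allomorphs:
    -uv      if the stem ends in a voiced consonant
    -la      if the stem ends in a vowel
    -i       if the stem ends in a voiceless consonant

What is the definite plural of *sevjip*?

The last vowel of *sevjip* is /i/, which is a high vowel, so the plural suffix is -zi, giving *sevjipzi*.
The final sound of the plural form *sevjipzi* is /i/, which is a vowel, so the definite suffix is -la, giving *sevjipzila*.

sevjipzila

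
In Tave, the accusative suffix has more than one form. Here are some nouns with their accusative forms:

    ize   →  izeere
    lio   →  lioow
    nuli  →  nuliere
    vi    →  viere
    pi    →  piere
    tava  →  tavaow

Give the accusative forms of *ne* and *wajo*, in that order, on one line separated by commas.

Looking at the last vowel of each stem: -ere when the last vowel of the stem is a front vowel (*ize*, *nuli*, *vi*, *pi*); -ow when the last vowel of the stem is a back vowel (*lio*, *tava*).
The last vowel of *ne* is /e/, which is a front vowel, so the suffix is -ere, giving *neere*.
*wajo*: last vowel = /o/, a back vowel → -ow → *wajoow*.

neere, wajoow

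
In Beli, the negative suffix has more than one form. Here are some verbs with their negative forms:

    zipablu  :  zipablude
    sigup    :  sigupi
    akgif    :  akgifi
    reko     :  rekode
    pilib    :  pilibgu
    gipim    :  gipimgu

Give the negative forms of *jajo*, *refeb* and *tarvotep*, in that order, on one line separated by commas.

jajode, refebgu, tarvotepi

The pattern is voicing of the final sound: -i when the stem ends in a voiceless consonant (*sigup*, *akgif*); -gu when the stem ends in a voiced consonant (*pilib*, *gipim*); -de when the stem ends in a vowel (*zipablu*, *reko*).
*jajo*: final sound = /o/, a vowel → -de → *jajode*.
*refeb* — final sound /b/ (a voiced consonant) → -gu → *refebgu*.
*tarvotep*: final sound = /p/, a voiceless consonant → -i → *tarvotepi*.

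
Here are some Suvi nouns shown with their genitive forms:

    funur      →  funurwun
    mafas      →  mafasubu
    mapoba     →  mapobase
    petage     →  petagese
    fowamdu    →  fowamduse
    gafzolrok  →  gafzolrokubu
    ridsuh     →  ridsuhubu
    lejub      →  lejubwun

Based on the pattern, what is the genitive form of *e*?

ese

Looking at the final sound of each stem: -ubu when the stem ends in a voiceless consonant (*mafas*, *gafzolrok*, *ridsuh*); -wun when the stem ends in a voiced consonant (*funur*, *lejub*); -se when the stem ends in a vowel (*mapoba*, *petage*, *fowamdu*).
*e* — final sound /e/ (a vowel) → -se → *ese*.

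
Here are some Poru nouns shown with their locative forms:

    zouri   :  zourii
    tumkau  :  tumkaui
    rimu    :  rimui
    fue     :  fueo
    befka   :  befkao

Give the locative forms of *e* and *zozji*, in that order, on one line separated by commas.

The suffix is conditioned by the last vowel: -i when the last vowel of the stem is a high vowel (*zouri*, *tumkau*, *rimu*); -o when the last vowel of the stem is a non-high vowel (*fue*, *befka*).
*e*: last vowel = /e/, a non-high vowel → -o → *eo*.
The last vowel of *zozji* is /i/, which is a high vowel, so the suffix is -i, giving *zozjii*.

eo, zozjii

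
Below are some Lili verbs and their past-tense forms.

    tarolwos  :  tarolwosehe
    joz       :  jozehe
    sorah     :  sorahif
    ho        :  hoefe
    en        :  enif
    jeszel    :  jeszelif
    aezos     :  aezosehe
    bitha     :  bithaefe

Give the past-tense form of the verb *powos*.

The alternation tracks the final sound of the stem — -ehe when the stem ends in a sibilant (*tarolwos*, *joz*, *aezos*); -if when the stem ends in a non-sibilant consonant (*sorah*, *en*, *jeszel*); -efe when the stem ends in a vowel (*ho*, *bitha*).
Since the final sound of *powos* is /s/ (a sibilant), it takes -ehe, giving *powosehe*.

powosehe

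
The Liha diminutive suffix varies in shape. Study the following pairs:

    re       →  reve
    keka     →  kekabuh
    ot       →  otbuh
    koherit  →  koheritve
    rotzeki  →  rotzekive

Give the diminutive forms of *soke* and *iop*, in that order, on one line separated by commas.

Looking at the last vowel of each stem: -ve when the last vowel of the stem is a front vowel (*re*, *koherit*, *rotzeki*); -buh when the last vowel of the stem is a back vowel (*keka*, *ot*).
*soke*: last vowel = /e/, a front vowel → -ve → *sokeve*.
The last vowel of *iop* is /o/, which is a back vowel, so the suffix is -buh, giving *iopbuh*.

sokeve, iopbuh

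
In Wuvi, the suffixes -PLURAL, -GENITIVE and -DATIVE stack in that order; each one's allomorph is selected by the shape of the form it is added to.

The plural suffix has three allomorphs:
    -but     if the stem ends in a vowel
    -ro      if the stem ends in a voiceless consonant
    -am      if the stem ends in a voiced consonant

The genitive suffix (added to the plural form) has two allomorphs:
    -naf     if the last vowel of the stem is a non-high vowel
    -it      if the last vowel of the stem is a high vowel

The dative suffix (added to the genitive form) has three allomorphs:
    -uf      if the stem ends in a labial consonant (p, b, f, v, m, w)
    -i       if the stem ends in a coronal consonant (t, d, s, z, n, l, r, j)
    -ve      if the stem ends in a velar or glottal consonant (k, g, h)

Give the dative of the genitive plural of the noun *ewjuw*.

ewjuwamnafuf

The final sound of *ewjuw* is /w/, which is a voiced consonant, so the plural suffix is -am, giving *ewjuwam*.
Since the last vowel of the plural form *ewjuwam* is /a/ (a non-high vowel), it takes -naf, giving *ewjuwamnaf*.
The genitive form *ewjuwamnaf* — final consonant /f/ (labial) → -uf → *ewjuwamnafuf*.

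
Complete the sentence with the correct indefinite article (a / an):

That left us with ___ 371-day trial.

The indefinite article is chosen by the initial *sound* of the following word, not its spelling.
The number *371* is spoken "three hundred …", beginning with /θriː/ — a consonant sound.
So the article is *a*: That left us with a 371-day trial.

a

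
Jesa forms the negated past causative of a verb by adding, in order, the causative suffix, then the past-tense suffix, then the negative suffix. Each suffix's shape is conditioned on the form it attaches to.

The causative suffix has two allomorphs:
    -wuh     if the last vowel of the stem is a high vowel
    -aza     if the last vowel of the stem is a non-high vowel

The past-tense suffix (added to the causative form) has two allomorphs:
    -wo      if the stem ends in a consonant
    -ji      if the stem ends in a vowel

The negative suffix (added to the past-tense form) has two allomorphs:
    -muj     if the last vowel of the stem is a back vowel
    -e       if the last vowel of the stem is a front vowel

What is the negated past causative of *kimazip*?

kimazipwuhwomuj

*kimazip* — last vowel /i/ (a high vowel) → -wuh → *kimazipwuh*.
The causative form *kimazipwuh*: final sound = /h/, a consonant → -wo → *kimazipwuhwo*.
Since the last vowel of the past-tense form *kimazipwuhwo* is /o/ (a back vowel), it takes -muj, giving *kimazipwuhwomuj*.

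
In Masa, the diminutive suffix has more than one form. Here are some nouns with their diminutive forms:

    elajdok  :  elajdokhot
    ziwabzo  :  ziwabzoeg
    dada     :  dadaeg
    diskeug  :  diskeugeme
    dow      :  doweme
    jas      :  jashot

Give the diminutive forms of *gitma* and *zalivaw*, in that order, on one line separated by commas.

gitmaeg, zalivaweme

Looking at the final sound of each stem: -hot when the stem ends in a voiceless consonant (*elajdok*, *jas*); -eme when the stem ends in a voiced consonant (*diskeug*, *dow*); -eg when the stem ends in a vowel (*ziwabzo*, *dada*).
The final sound of *gitma* is /a/, which is a vowel, so the suffix is -eg, giving *gitmaeg*.
The final sound of *zalivaw* is /w/, which is a voiced consonant, so the suffix is -eme, giving *zalivaweme*.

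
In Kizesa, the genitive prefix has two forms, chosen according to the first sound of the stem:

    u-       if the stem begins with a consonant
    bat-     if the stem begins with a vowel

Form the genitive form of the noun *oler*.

batoler

*oler*: first sound = /o/, a vowel → bat- → *batoler*.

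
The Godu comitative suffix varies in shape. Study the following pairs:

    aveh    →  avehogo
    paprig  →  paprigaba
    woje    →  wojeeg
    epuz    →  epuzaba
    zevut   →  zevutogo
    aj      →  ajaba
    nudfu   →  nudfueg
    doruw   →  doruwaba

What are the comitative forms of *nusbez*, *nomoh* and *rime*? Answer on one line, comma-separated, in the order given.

The pattern is voicing of the final sound: -ogo when the stem ends in a voiceless consonant (*aveh*, *zevut*); -aba when the stem ends in a voiced consonant (*paprig*, *epuz*, *aj*, *doruw*); -eg when the stem ends in a vowel (*woje*, *nudfu*).
*nusbez*: final sound = /z/, a voiced consonant → -aba → *nusbezaba*.
The final sound of *nomoh* is /h/, which is a voiceless consonant, so the suffix is -ogo, giving *nomohogo*.
The final sound of *rime* is /e/, which is a vowel, so the suffix is -eg, giving *rimeeg*.

nusbezaba, nomohogo, rimeeg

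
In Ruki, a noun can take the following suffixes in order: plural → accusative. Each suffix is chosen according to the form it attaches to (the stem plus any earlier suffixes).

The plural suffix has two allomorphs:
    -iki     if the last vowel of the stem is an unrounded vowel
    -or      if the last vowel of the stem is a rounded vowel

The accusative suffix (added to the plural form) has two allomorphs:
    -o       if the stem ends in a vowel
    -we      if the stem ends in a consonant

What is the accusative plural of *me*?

Since the last vowel of *me* is /e/ (an unrounded vowel), it takes -iki, giving *meiki*.
The plural form *meiki* — final sound /i/ (a vowel) → -o → *meikio*.

meikio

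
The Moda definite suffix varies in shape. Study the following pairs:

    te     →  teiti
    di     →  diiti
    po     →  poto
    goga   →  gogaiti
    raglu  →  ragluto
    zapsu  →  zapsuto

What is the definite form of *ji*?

jiiti

Looking at the last vowel of each stem: -to when the last vowel of the stem is a rounded vowel (*po*, *raglu*, *zapsu*); -iti when the last vowel of the stem is an unrounded vowel (*te*, *di*, *goga*).
*ji*: last vowel = /i/, an unrounded vowel → -iti → *jiiti*.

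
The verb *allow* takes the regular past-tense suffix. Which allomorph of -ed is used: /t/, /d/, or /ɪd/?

The stem *allow* ends in a voiced sound other than /d/.
The -ed suffix is realized as /ɪd/ after /t, d/; as /t/ after other voiceless consonants; and as /d/ after other voiced sounds.
So -ed on *allow* is pronounced /d/.

/d/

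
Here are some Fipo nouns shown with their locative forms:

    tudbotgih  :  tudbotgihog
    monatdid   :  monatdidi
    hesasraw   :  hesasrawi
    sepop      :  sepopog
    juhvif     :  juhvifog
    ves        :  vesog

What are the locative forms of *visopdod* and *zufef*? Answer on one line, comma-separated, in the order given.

visopdodi, zufefog

The alternation tracks the final consonant of the stem — -og when the stem ends in a voiceless consonant (*tudbotgih*, *sepop*, *juhvif*, *ves*); -i when the stem ends in a voiced consonant (*monatdid*, *hesasraw*).
*visopdod*: final consonant = /d/, voiced → -i → *visopdodi*.
Since the final consonant of *zufef* is /f/ (voiceless), it takes -og, giving *zufefog*.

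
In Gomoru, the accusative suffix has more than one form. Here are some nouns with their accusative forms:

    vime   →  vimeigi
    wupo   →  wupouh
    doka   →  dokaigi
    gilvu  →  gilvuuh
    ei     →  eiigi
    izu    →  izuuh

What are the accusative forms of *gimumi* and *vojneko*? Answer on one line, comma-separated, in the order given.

gimumiigi, vojnekouh

The pattern is rounding harmony: -uh when the last vowel of the stem is a rounded vowel (*wupo*, *gilvu*, *izu*); -igi when the last vowel of the stem is an unrounded vowel (*vime*, *doka*, *ei*).
*gimumi*: last vowel = /i/, an unrounded vowel → -igi → *gimumiigi*.
The last vowel of *vojneko* is /o/, which is a rounded vowel, so the suffix is -uh, giving *vojnekouh*.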